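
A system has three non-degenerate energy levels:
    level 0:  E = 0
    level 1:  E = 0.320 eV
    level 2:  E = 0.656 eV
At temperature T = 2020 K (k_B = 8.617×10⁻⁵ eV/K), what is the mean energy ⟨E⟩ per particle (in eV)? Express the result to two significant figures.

k_BT = 8.617×10⁻⁵ × 2020 K = 0.1741 eV.
Eᵢ/kT = 0, 1.838, 3.768.
Z = Σ e^(−Eᵢ/kT) = e^(−0) + e^(−1.838) + e^(−3.768) = 1.000 + 0.1591 + 0.02310 = 1.182.
⟨E⟩ = Σ Eᵢ e^(−Eᵢ/kT) / Z = (0·1.000 + 0.320·0.1591 + 0.656·0.02310) / 1.182 = 0.056 eV.

0.056 eV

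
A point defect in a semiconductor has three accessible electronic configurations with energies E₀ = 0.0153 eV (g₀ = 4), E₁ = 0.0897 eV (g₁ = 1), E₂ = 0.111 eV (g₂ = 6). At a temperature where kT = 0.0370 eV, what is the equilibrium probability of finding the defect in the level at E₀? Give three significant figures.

0.872

Eᵢ/kT = 0.41351, 2.4243, 3.0000.
Z = Σ gᵢe^(−Eᵢ/kT) = 4·e^(−0.41351) + 1·e^(−2.4243) + 6·e^(−3.0000) = 2.6453 + 0.088540 + 0.29872 = 3.0326.
P₀ = g₀ e^(−E₀/kT) / Z = 2.6453/3.0326 = 0.872.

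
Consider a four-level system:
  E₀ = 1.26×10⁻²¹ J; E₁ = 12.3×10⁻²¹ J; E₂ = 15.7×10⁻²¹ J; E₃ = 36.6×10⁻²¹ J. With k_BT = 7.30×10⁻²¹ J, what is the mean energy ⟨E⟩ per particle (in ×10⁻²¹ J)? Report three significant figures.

Eᵢ/kT = 0.17260, 1.6849, 2.1507, 5.0137.
Z = Σ e^(−Eᵢ/kT) = e^(−0.17260) + e^(−1.6849) + e^(−2.1507) + e^(−5.0137) = 0.84147 + 0.18546 + 0.11640 + 0.0066463 = 1.1500.
⟨E⟩ = Σ Eᵢ e^(−Eᵢ/kT) / Z = (1.26·0.84147 + 12.3·0.18546 + 15.7·0.11640 + 36.6·0.0066463) / 1.1500 = 4.71 ×10⁻²¹ J.

4.71 ×10⁻²¹ J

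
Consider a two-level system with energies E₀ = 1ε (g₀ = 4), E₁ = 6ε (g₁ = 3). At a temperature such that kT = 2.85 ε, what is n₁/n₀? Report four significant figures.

n₁/n₀ = (g₁/g₀) exp[−(E₁−E₀)/kT] = (3/4) × exp(−(5ε)/(2.85ε)) = (3/4) × exp(-1.75439) = 0.1298.

0.1298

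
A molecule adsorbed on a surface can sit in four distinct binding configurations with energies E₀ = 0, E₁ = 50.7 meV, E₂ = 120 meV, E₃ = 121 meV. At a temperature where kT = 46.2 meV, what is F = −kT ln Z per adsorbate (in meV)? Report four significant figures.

Eᵢ/kT = 0, 1.09740, 2.59740, 2.61905.
Z = Σ e^(−Eᵢ/kT) = e^(−0) + e^(−1.09740) + e^(−2.59740) + e^(−2.61905) = 1.00000 + 0.333738 + 0.0744669 + 0.0728721 = 1.48108.
F = −kT ln Z = −46.2 × ln(1.48108) = −46.2 × 0.392772 = -18.15 meV.

-18.15 meV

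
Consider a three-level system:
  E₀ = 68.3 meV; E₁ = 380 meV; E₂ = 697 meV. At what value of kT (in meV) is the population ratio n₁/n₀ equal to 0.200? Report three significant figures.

194 meV

n₁/n₀ = exp[−(E₁−E₀)/kT] = 0.200.
⇒ (E₁−E₀)/kT = ln(1/0.200) = ln(5.0000) = 1.6094.
kT = 311.7 meV / 1.6094 = 194 meV.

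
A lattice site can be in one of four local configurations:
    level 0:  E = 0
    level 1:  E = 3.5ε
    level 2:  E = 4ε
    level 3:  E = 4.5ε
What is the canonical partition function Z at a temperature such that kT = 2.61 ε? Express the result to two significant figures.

Eᵢ/kT = 0, 1.341, 1.533, 1.724.
Z = Σ e^(−Eᵢ/kT) = e^(−0) + e^(−1.341) + e^(−1.533) + e^(−1.724) = 1.000 + 0.2616 + 0.2159 + 0.1784 = 1.656.

Z = 1.7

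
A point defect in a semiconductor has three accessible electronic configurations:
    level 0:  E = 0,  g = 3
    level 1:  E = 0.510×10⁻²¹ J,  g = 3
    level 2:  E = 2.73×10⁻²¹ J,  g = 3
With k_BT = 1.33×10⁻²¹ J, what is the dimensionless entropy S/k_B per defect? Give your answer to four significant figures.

Eᵢ/kT = 0, 0.383459, 2.05263.
Z = Σ gᵢe^(−Eᵢ/kT) = 3·e^(−0) + 3·e^(−0.383459) + 3·e^(−2.05263) = 3.00000 + 2.04450 + 0.385190 = 5.42969.
⟨E⟩ = Σ EᵢPᵢ = 0.385706 ×10⁻²¹ J.
S/k_B = ln Z + ⟨E⟩/kT = ln(5.42969) + 0.385706/1.33 = 1.69188 + 0.290005 = 1.982.

1.982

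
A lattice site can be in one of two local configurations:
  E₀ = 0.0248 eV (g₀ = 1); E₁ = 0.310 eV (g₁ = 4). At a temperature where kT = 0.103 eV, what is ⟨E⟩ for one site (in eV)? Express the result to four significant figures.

0.08201 eV

Eᵢ/kT = 0.240777, 3.00971.
Z = Σ gᵢe^(−Eᵢ/kT) = 1·e^(−0.240777) + 4·e^(−3.00971) = 0.786017 + 0.197224 = 0.983241.
⟨E⟩ = Σ Eᵢ gᵢe^(−Eᵢ/kT) / Z = (0.0248·0.786017 + 0.310·0.197224) / 0.983241 = 0.08201 eV.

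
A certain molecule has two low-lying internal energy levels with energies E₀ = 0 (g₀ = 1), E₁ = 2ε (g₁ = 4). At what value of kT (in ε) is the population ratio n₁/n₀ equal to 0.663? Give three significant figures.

n₁/n₀ = (g₁/g₀) exp[−(E₁−E₀)/kT] = 0.663.
⇒ (E₁−E₀)/kT = ln((4/1)/0.663) = ln(6.0332) = 1.7973.
kT = 2ε / 1.7973 = 1.11 ε.

1.11 ε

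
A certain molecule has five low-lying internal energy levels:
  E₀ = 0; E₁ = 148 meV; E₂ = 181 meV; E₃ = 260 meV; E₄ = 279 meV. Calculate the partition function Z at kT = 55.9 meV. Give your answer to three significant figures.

Eᵢ/kT = 0, 2.6476, 3.2379, 4.6512, 4.9911.
Z = Σ e^(−Eᵢ/kT) = e^(−0) + e^(−2.6476) + e^(−3.2379) + e^(−4.6512) + e^(−4.9911) = 1.0000 + 0.070821 + 0.039246 + 0.0095501 + 0.0067982 = 1.1264.

Z = 1.13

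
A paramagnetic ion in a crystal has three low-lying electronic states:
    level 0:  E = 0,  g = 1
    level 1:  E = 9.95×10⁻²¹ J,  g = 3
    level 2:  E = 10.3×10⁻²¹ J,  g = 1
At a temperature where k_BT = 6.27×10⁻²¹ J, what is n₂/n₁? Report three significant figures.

0.315

n₂/n₁ = (g₂/g₁) exp[−(E₂−E₁)/kT] = (1/3) × exp(−(0.35 ×10⁻²¹ J)/(6.27 ×10⁻²¹ J)) = (1/3) × exp(-0.055821) = 0.315.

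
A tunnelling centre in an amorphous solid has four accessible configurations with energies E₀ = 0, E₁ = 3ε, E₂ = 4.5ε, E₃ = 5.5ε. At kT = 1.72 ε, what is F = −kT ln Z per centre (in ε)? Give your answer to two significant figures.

Eᵢ/kT = 0, 1.744, 2.616, 3.198.
Z = Σ e^(−Eᵢ/kT) = e^(−0) + e^(−1.744) + e^(−2.616) + e^(−3.198) = 1.000 + 0.1748 + 0.07309 + 0.04084 = 1.289.
F = −kT ln Z = −1.72 × ln(1.289) = −1.72 × 0.2539 = -0.44 ε.

-0.44 ε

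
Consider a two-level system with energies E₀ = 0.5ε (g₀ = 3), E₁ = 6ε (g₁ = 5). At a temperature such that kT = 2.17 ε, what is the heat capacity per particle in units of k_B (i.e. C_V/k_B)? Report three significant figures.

Eᵢ/kT = 0.23041, 2.7650.
Z = Σ gᵢe^(−Eᵢ/kT) = 3·e^(−0.23041) + 5·e^(−2.7650) = 2.3826 + 0.31488 = 2.6975.
⟨E⟩ = 1.1420 ε, ⟨E²⟩ = 4.4231 ε².
C_V/k_B = (⟨E²⟩ − ⟨E⟩²)/(kT)² = (4.4231 − 1.3042)/4.7089 = 0.662.

0.662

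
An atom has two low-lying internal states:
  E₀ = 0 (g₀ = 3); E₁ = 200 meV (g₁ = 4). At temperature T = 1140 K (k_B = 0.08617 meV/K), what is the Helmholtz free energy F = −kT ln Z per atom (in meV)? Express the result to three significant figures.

k_BT = 0.08617 × 1140 K = 98.234 meV.
Eᵢ/kT = 0, 2.0360.
Z = Σ gᵢe^(−Eᵢ/kT) = 3·e^(−0) + 4·e^(−2.0360) = 3.0000 + 0.52220 = 3.5222.
F = −kT ln Z = −98.234 × ln(3.5222) = −98.234 × 1.2591 = -124 meV.

-124 meV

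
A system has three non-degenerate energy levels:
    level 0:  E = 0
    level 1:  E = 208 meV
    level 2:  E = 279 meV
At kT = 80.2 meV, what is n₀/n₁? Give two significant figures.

13

n₀/n₁ = exp[−(E₀−E₁)/kT] = exp(−(-208 meV)/(80.2 meV)) = exp(2.594) = 13.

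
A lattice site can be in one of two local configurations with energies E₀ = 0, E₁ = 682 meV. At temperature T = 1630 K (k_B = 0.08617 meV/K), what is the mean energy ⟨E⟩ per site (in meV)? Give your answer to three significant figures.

5.27 meV

k_BT = 0.08617 × 1630 K = 140.46 meV.
Eᵢ/kT = 0, 4.8555.
Z = Σ e^(−Eᵢ/kT) = e^(−0) + e^(−4.8555) = 1.0000 + 0.0077854 = 1.0078.
⟨E⟩ = Σ Eᵢ e^(−Eᵢ/kT) / Z = (0·1.0000 + 682·0.0077854) / 1.0078 = 5.27 meV.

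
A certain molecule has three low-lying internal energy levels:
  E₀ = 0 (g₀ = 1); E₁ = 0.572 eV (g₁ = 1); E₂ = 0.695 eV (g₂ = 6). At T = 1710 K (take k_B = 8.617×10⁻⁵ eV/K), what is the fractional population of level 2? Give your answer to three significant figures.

k_BT = 8.617×10⁻⁵ × 1710 K = 0.14735 eV.
Eᵢ/kT = 0, 3.8819, 4.7167.
Z = Σ gᵢe^(−Eᵢ/kT) = 1·e^(−0) + 1·e^(−3.8819) + 6·e^(−4.7167) = 1.0000 + 0.020612 + 0.053668 = 1.0743.
P₂ = g₂ e^(−E₂/kT) / Z = 0.053668/1.0743 = 0.0500.

0.0500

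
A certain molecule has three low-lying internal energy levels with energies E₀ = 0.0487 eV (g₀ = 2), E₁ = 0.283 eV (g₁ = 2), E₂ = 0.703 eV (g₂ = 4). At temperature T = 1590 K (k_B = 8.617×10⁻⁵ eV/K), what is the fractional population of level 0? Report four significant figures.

k_BT = 8.617×10⁻⁵ × 1590 K = 0.137010 eV.
Eᵢ/kT = 0.355449, 2.06554, 5.13101.
Z = Σ gᵢe^(−Eᵢ/kT) = 2·e^(−0.355449) + 2·e^(−2.06554) + 4·e^(−5.13101) = 1.40172 + 0.253500 + 0.0236424 = 1.67886.
P₀ = g₀ e^(−E₀/kT) / Z = 1.40172/1.67886 = 0.8349.

0.8349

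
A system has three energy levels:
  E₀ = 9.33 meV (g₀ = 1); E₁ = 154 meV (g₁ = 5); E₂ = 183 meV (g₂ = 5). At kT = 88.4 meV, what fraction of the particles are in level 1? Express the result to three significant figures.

Eᵢ/kT = 0.10554, 1.7421, 2.0701.
Z = Σ gᵢe^(−Eᵢ/kT) = 1·e^(−0.10554) + 5·e^(−1.7421) + 5·e^(−2.0701) = 0.89984 + 0.87576 + 0.63087 = 2.4065.
P₁ = g₁ e^(−E₁/kT) / Z = 0.87576/2.4065 = 0.364.

0.364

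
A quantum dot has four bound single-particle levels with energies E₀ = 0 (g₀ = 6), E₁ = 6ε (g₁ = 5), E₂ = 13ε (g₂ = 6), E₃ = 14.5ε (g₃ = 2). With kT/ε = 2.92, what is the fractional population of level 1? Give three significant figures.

0.0953

Eᵢ/kT = 0, 2.0548, 4.4521, 4.9658.
Z = Σ gᵢe^(−Eᵢ/kT) = 6·e^(−0) + 5·e^(−2.0548) + 6·e^(−4.4521) + 2·e^(−4.9658) = 6.0000 + 0.64059 + 0.069924 + 0.013945 = 6.7245.
P₁ = g₁ e^(−E₁/kT) / Z = 0.64059/6.7245 = 0.0953.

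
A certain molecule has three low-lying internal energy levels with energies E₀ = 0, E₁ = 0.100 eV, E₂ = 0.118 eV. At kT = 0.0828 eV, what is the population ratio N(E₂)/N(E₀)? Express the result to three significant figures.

0.240

n₂/n₀ = exp[−(E₂−E₀)/kT] = exp(−(0.118 eV)/(0.0828 eV)) = exp(-1.4251) = 0.240.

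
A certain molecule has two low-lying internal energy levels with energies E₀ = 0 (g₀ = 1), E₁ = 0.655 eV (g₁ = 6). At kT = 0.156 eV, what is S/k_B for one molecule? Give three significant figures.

0.433

Eᵢ/kT = 0, 4.1987.
Z = Σ gᵢe^(−Eᵢ/kT) = 1·e^(−0) + 6·e^(−4.1987) = 1.0000 + 0.090091 = 1.0901.
⟨E⟩ = Σ EᵢPᵢ = 0.054132 eV.
S/k_B = ln Z + ⟨E⟩/kT = ln(1.0901) + 0.054132/0.156 = 0.086269 + 0.34700 = 0.433.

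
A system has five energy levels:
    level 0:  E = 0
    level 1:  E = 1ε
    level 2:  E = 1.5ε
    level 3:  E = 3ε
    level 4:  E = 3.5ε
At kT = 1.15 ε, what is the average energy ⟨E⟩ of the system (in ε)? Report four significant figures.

0.6700 ε

Eᵢ/kT = 0, 0.869565, 1.30435, 2.60870, 3.04348.
Z = Σ e^(−Eᵢ/kT) = e^(−0) + e^(−0.869565) + e^(−1.30435) + e^(−2.60870) + e^(−3.04348) = 1.00000 + 0.419134 + 0.271349 + 0.0736302 + 0.0476687 = 1.81178.
⟨E⟩ = Σ Eᵢ e^(−Eᵢ/kT) / Z = (0·1.00000 + 1·0.419134 + 1.5·0.271349 + 3·0.0736302 + 3.5·0.0476687) / 1.81178 = 0.6700 ε.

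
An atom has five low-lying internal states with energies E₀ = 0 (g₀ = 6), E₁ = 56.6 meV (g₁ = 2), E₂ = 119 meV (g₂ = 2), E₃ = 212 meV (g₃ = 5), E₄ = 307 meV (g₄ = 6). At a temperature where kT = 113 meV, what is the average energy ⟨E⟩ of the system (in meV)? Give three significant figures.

Eᵢ/kT = 0, 0.50088, 1.0531, 1.8761, 2.7168.
Z = Σ gᵢe^(−Eᵢ/kT) = 6·e^(−0) + 2·e^(−0.50088) + 2·e^(−1.0531) + 5·e^(−1.8761) + 6·e^(−2.7168) = 6.0000 + 1.2120 + 0.69771 + 0.76593 + 0.39652 = 9.0722.
⟨E⟩ = Σ Eᵢ gᵢe^(−Eᵢ/kT) / Z = (0·6.0000 + 56.6·1.2120 + 119·0.69771 + 212·0.76593 + 307·0.39652) / 9.0722 = 48.0 meV.

48.0 meV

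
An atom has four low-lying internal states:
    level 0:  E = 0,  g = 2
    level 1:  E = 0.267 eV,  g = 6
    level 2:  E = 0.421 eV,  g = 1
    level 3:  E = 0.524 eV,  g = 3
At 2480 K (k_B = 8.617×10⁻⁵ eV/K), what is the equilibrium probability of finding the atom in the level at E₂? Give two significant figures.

k_BT = 8.617×10⁻⁵ × 2480 K = 0.2137 eV.
Eᵢ/kT = 0, 1.249, 1.970, 2.452.
Z = Σ gᵢe^(−Eᵢ/kT) = 2·e^(−0) + 6·e^(−1.249) + 1·e^(−1.970) + 3·e^(−2.452) = 2.000 + 1.721 + 0.1395 + 0.2584 = 4.119.
P₂ = g₂ e^(−E₂/kT) / Z = 0.1395/4.119 = 0.034.

0.034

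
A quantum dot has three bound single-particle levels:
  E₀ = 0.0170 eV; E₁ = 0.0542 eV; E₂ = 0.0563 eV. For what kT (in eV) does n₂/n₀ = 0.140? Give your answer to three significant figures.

n₂/n₀ = exp[−(E₂−E₀)/kT] = 0.140.
⇒ (E₂−E₀)/kT = ln(1/0.140) = ln(7.1429) = 1.9661.
kT = 0.0393 eV / 1.9661 = 0.0200 eV.

0.0200 eV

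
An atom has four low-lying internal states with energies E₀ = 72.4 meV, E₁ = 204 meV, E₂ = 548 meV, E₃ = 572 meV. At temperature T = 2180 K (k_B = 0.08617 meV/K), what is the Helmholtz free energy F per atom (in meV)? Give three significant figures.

k_BT = 0.08617 × 2180 K = 187.85 meV.
Eᵢ/kT = 0.38541, 1.0860, 2.9172, 3.0450.
Z = Σ e^(−Eᵢ/kT) = e^(−0.38541) + e^(−1.0860) + e^(−2.9172) + e^(−3.0450) = 0.68017 + 0.33756 + 0.054085 + 0.047596 = 1.1194.
F = −kT ln Z = −187.85 × ln(1.1194) = −187.85 × 0.11279 = -21.2 meV.

-21.2 meV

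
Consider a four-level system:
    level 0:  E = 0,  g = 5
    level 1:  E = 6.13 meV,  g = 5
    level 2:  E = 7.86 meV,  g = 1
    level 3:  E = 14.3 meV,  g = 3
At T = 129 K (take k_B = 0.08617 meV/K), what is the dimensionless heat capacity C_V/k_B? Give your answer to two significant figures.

0.16

k_BT = 0.08617 × 129 K = 11.12 meV.
Eᵢ/kT = 0, 0.5513, 0.7068, 1.286.
Z = Σ gᵢe^(−Eᵢ/kT) = 5·e^(−0) + 5·e^(−0.5513) + 1·e^(−0.7068) + 3·e^(−1.286) = 5.000 + 2.881 + 0.4932 + 0.8291 = 9.203.
⟨E⟩ = 3.629 meV, ⟨E²⟩ = 33.50 meV².
C_V/k_B = (⟨E²⟩ − ⟨E⟩²)/(kT)² = (33.50 − 13.17)/123.7 = 0.16.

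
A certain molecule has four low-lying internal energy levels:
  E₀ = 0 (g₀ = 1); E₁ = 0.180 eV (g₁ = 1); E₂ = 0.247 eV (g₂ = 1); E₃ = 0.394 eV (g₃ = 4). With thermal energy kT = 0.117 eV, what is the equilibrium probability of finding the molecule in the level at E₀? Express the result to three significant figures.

0.679

Eᵢ/kT = 0, 1.5385, 2.1111, 3.3675.
Z = Σ gᵢe^(−Eᵢ/kT) = 1·e^(−0) + 1·e^(−1.5385) + 1·e^(−2.1111) + 4·e^(−3.3675) = 1.0000 + 0.21470 + 0.12110 + 0.13790 = 1.4737.
P₀ = g₀ e^(−E₀/kT) / Z = 1.0000/1.4737 = 0.679.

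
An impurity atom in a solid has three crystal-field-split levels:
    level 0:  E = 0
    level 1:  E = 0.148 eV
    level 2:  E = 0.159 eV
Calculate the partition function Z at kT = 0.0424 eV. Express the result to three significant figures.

Eᵢ/kT = 0, 3.4906, 3.7500.
Z = Σ e^(−Eᵢ/kT) = e^(−0) + e^(−3.4906) + e^(−3.7500) = 1.0000 + 0.030483 + 0.023518 = 1.0540.

Z = 1.05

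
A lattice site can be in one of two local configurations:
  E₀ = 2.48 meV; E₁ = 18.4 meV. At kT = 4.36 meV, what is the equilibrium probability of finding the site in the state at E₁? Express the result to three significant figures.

Eᵢ/kT = 0.56881, 4.2202.
Z = Σ e^(−Eᵢ/kT) = e^(−0.56881) + e^(−4.2202) = 0.56620 + 0.014696 = 0.58090.
P₁ = e^(−E₁/kT) / Z = 0.014696/0.58090 = 0.0253.

0.0253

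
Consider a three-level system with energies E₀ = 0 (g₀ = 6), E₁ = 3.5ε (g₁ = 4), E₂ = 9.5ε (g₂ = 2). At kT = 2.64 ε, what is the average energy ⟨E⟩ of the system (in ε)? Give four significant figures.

0.5955 ε

Eᵢ/kT = 0, 1.32576, 3.59848.
Z = Σ gᵢe^(−Eᵢ/kT) = 6·e^(−0) + 4·e^(−1.32576) + 2·e^(−3.59848) = 6.00000 + 1.06240 + 0.0547306 = 7.11713.
⟨E⟩ = Σ Eᵢ gᵢe^(−Eᵢ/kT) / Z = (0·6.00000 + 3.5·1.06240 + 9.5·0.0547306) / 7.11713 = 0.5955 ε.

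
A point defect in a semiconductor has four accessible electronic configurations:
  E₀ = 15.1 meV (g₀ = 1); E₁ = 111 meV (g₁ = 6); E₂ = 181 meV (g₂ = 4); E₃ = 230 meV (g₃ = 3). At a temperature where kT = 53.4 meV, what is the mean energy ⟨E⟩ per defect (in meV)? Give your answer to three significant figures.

Eᵢ/kT = 0.28277, 2.0787, 3.3895, 4.3071.
Z = Σ gᵢe^(−Eᵢ/kT) = 1·e^(−0.28277) + 6·e^(−2.0787) + 4·e^(−3.3895) + 3·e^(−4.3071) = 0.75369 + 0.75056 + 0.13490 + 0.040418 = 1.6796.
⟨E⟩ = Σ Eᵢ gᵢe^(−Eᵢ/kT) / Z = (15.1·0.75369 + 111·0.75056 + 181·0.13490 + 230·0.040418) / 1.6796 = 76.5 meV.

76.5 meV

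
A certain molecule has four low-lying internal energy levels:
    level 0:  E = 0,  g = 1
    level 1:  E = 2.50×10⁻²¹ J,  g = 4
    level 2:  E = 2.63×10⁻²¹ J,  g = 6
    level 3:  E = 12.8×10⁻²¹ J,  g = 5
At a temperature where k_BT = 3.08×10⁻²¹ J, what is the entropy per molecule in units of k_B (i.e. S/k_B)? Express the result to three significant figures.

2.42

Eᵢ/kT = 0, 0.81169, 0.85390, 4.1558.
Z = Σ gᵢe^(−Eᵢ/kT) = 1·e^(−0) + 4·e^(−0.81169) + 6·e^(−0.85390) + 5·e^(−4.1558) = 1.0000 + 1.7764 + 2.5545 + 0.078366 = 5.4093.
⟨E⟩ = Σ EᵢPᵢ = 2.2484 ×10⁻²¹ J.
S/k_B = ln Z + ⟨E⟩/kT = ln(5.4093) + 2.2484/3.08 = 1.6881 + 0.73000 = 2.42.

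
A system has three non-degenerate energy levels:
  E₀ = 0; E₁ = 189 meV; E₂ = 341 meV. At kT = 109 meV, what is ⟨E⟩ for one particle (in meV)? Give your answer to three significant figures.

39.6 meV

Eᵢ/kT = 0, 1.7339, 3.1284.
Z = Σ e^(−Eᵢ/kT) = e^(−0) + e^(−1.7339) + e^(−3.1284) = 1.0000 + 0.17659 + 0.043788 = 1.2204.
⟨E⟩ = Σ Eᵢ e^(−Eᵢ/kT) / Z = (0·1.0000 + 189·0.17659 + 341·0.043788) / 1.2204 = 39.6 meV.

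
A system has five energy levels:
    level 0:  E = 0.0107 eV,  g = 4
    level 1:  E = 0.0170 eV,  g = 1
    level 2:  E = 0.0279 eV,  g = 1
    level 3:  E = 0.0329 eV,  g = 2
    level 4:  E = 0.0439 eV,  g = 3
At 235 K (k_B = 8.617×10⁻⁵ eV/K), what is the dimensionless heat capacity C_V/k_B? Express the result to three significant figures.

k_BT = 8.617×10⁻⁵ × 235 K = 0.020250 eV.
Eᵢ/kT = 0.52840, 0.83951, 1.3778, 1.6247, 2.1679.
Z = Σ gᵢe^(−Eᵢ/kT) = 4·e^(−0.52840) + 1·e^(−0.83951) + 1·e^(−1.3778) + 2·e^(−1.6247) + 3·e^(−2.1679) = 2.3582 + 0.43192 + 0.25213 + 0.39394 + 0.34325 = 3.7794.
⟨E⟩ = 0.017897 eV, ⟨E²⟩ = 0.00044425 eV².
C_V/k_B = (⟨E²⟩ − ⟨E⟩²)/(kT)² = (0.00044425 − 0.00032030)/0.00041006 = 0.302.

0.302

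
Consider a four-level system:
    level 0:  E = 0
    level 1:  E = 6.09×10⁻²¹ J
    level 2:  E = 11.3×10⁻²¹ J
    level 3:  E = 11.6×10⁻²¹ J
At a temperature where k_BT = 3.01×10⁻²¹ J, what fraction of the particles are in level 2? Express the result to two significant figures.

0.020

Eᵢ/kT = 0, 2.023, 3.754, 3.854.
Z = Σ e^(−Eᵢ/kT) = e^(−0) + e^(−2.023) + e^(−3.754) + e^(−3.854) = 1.000 + 0.1323 + 0.02342 + 0.02119 = 1.177.
P₂ = e^(−E₂/kT) / Z = 0.02342/1.177 = 0.020.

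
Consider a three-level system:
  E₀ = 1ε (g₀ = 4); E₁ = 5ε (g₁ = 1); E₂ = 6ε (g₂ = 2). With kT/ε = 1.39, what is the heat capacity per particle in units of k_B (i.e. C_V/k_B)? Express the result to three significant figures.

0.278

Eᵢ/kT = 0.71942, 3.5971, 4.3165.
Z = Σ gᵢe^(−Eᵢ/kT) = 4·e^(−0.71942) + 1·e^(−3.5971) + 2·e^(−4.3165) = 1.9481 + 0.027403 + 0.026693 = 2.0022.
⟨E⟩ = 1.1214 ε, ⟨E²⟩ = 1.7951 ε².
C_V/k_B = (⟨E²⟩ − ⟨E⟩²)/(kT)² = (1.7951 − 1.2575)/1.9321 = 0.278.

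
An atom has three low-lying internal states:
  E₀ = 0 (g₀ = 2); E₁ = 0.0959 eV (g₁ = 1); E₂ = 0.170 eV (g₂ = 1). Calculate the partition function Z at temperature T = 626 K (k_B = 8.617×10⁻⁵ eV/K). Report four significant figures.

Z = 2.212

k_BT = 8.617×10⁻⁵ × 626 K = 0.0539424 eV.
Eᵢ/kT = 0, 1.77782, 3.15151.
Z = Σ gᵢe^(−Eᵢ/kT) = 2·e^(−0) + 1·e^(−1.77782) + 1·e^(−3.15151) = 2.00000 + 0.169006 + 0.0427875 = 2.21179.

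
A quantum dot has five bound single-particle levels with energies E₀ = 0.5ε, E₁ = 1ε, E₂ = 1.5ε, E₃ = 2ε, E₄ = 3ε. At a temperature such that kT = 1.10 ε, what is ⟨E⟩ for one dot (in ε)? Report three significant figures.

Eᵢ/kT = 0.45455, 0.90909, 1.3636, 1.8182, 2.7273.
Z = Σ e^(−Eᵢ/kT) = e^(−0.45455) + e^(−0.90909) + e^(−1.3636) + e^(−1.8182) + e^(−2.7273) = 0.63473 + 0.40289 + 0.25574 + 0.16232 + 0.065396 = 1.5211.
⟨E⟩ = Σ Eᵢ e^(−Eᵢ/kT) / Z = (0.5·0.63473 + 1·0.40289 + 1.5·0.25574 + 2·0.16232 + 3·0.065396) / 1.5211 = 1.07 ε.

1.07 ε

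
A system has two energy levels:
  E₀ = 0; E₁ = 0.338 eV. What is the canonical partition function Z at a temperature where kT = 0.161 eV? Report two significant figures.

Eᵢ/kT = 0, 2.099.
Z = Σ e^(−Eᵢ/kT) = e^(−0) + e^(−2.099) = 1.000 + 0.1226 = 1.123.

Z = 1.1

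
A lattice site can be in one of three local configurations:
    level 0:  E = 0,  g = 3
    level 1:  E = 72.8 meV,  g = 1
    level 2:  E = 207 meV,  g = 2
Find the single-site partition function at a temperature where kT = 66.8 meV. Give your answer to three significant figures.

Eᵢ/kT = 0, 1.0898, 3.0988.
Z = Σ gᵢe^(−Eᵢ/kT) = 3·e^(−0) + 1·e^(−1.0898) + 2·e^(−3.0988) = 3.0000 + 0.33628 + 0.090207 = 3.4265.

Z = 3.43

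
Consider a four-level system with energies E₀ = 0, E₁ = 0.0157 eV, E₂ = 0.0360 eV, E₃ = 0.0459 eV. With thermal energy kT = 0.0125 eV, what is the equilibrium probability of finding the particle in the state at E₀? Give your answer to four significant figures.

0.7319

Eᵢ/kT = 0, 1.25600, 2.88000, 3.67200.
Z = Σ e^(−Eᵢ/kT) = e^(−0) + e^(−1.25600) + e^(−2.88000) + e^(−3.67200) = 1.00000 + 0.284791 + 0.0561348 + 0.0254256 = 1.36635.
P₀ = e^(−E₀/kT) / Z = 1.00000/1.36635 = 0.7319.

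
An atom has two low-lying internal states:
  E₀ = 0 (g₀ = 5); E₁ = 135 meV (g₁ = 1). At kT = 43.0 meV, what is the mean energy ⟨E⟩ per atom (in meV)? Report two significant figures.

1.2 meV

Eᵢ/kT = 0, 3.140.
Z = Σ gᵢe^(−Eᵢ/kT) = 5·e^(−0) + 1·e^(−3.140) = 5.000 + 0.04328 = 5.043.
⟨E⟩ = Σ Eᵢ gᵢe^(−Eᵢ/kT) / Z = (0·5.000 + 135·0.04328) / 5.043 = 1.2 meV.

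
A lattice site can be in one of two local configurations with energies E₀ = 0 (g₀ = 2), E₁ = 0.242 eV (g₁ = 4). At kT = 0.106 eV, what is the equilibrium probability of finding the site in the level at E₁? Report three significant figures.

Eᵢ/kT = 0, 2.2830.
Z = Σ gᵢe^(−Eᵢ/kT) = 2·e^(−0) + 4·e^(−2.2830) = 2.0000 + 0.40791 = 2.4079.
P₁ = g₁ e^(−E₁/kT) / Z = 0.40791/2.4079 = 0.169.

0.169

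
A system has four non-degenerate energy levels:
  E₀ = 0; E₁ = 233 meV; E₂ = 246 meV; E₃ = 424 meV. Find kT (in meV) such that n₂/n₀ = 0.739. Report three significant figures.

813 meV

n₂/n₀ = exp[−(E₂−E₀)/kT] = 0.739.
⇒ (E₂−E₀)/kT = ln(1/0.739) = ln(1.3532) = 0.30247.
kT = 246 meV / 0.30247 = 813 meV.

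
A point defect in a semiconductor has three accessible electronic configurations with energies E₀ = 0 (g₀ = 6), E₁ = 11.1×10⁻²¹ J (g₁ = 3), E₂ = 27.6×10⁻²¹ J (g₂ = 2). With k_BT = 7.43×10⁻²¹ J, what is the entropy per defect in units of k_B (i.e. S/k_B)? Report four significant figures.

Eᵢ/kT = 0, 1.49394, 3.71467.
Z = Σ gᵢe^(−Eᵢ/kT) = 6·e^(−0) + 3·e^(−1.49394) + 2·e^(−3.71467) = 6.00000 + 0.673459 + 0.0487270 = 6.72219.
⟨E⟩ = Σ EᵢPᵢ = 1.31211 ×10⁻²¹ J.
S/k_B = ln Z + ⟨E⟩/kT = ln(6.72219) + 1.31211/7.43 = 1.90541 + 0.176596 = 2.082.

2.082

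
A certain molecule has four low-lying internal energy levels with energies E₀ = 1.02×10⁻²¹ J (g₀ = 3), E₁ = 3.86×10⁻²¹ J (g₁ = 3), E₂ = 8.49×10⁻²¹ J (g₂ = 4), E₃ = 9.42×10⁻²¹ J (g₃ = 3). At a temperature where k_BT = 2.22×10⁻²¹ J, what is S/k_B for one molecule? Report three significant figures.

1.84

Eᵢ/kT = 0.45946, 1.7387, 3.8243, 4.2432.
Z = Σ gᵢe^(−Eᵢ/kT) = 3·e^(−0.45946) + 3·e^(−1.7387) + 4·e^(−3.8243) + 3·e^(−4.2432) = 1.8949 + 0.52725 + 0.087335 + 0.043085 = 2.5526.
⟨E⟩ = Σ EᵢPᵢ = 2.0040 ×10⁻²¹ J.
S/k_B = ln Z + ⟨E⟩/kT = ln(2.5526) + 2.0040/2.22 = 0.93711 + 0.90270 = 1.84.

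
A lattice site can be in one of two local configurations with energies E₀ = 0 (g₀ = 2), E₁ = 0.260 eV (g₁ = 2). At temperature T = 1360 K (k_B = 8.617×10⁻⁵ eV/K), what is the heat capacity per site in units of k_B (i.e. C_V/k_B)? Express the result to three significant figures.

0.435

k_BT = 8.617×10⁻⁵ × 1360 K = 0.11719 eV.
Eᵢ/kT = 0, 2.2186.
Z = Σ gᵢe^(−Eᵢ/kT) = 2·e^(−0) + 2·e^(−2.2186) = 2.0000 + 0.21752 = 2.2175.
⟨E⟩ = 0.025504 eV, ⟨E²⟩ = 0.0066310 eV².
C_V/k_B = (⟨E²⟩ − ⟨E⟩²)/(kT)² = (0.0066310 − 0.00065045)/0.013733 = 0.435.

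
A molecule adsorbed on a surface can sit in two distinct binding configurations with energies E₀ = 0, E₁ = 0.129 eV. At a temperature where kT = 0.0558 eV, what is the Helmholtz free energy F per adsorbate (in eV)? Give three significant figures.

Eᵢ/kT = 0, 2.3118.
Z = Σ e^(−Eᵢ/kT) = e^(−0) + e^(−2.3118) = 1.0000 + 0.099083 = 1.0991.
F = −kT ln Z = −0.0558 × ln(1.0991) = −0.0558 × 0.094492 = -0.00527 eV.

-0.00527 eV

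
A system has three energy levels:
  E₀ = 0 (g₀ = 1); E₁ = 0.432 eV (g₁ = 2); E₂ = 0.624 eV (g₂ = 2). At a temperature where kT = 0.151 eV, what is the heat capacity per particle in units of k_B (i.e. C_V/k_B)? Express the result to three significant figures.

1.13

Eᵢ/kT = 0, 2.8609, 4.1325.
Z = Σ gᵢe^(−Eᵢ/kT) = 1·e^(−0) + 2·e^(−2.8609) + 2·e^(−4.1325) = 1.0000 + 0.11443 + 0.032085 = 1.1465.
⟨E⟩ = 0.060580 eV, ⟨E²⟩ = 0.029523 eV².
C_V/k_B = (⟨E²⟩ − ⟨E⟩²)/(kT)² = (0.029523 − 0.0036699)/0.022801 = 1.13.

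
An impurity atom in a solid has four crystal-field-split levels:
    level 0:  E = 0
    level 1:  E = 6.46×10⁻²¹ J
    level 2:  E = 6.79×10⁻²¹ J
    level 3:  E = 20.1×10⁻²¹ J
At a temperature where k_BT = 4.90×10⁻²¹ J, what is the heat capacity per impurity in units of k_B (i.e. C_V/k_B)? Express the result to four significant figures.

0.5475

Eᵢ/kT = 0, 1.31837, 1.38571, 4.10204.
Z = Σ e^(−Eᵢ/kT) = e^(−0) + e^(−1.31837) + e^(−1.38571) + e^(−4.10204) = 1.00000 + 0.267571 + 0.250146 + 0.0165389 = 1.53426.
⟨E⟩ = 2.45032, ⟨E²⟩ = 19.1498.
C_V/k_B = (⟨E²⟩ − ⟨E⟩²)/(kT)² = (19.1498 − 6.00407)/24.0100 = 0.5475.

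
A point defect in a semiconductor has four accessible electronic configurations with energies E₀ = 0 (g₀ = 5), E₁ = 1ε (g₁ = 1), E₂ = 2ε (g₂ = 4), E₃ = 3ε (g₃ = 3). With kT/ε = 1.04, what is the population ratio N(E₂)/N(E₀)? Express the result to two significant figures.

n₂/n₀ = (g₂/g₀) exp[−(E₂−E₀)/kT] = (4/5) × exp(−(2ε)/(1.04ε)) = (4/5) × exp(-1.923) = 0.12.

0.12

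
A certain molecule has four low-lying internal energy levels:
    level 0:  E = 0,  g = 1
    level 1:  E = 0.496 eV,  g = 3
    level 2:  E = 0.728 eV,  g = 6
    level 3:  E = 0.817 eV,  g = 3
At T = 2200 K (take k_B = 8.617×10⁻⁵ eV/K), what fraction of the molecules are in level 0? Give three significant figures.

k_BT = 8.617×10⁻⁵ × 2200 K = 0.18957 eV.
Eᵢ/kT = 0, 2.6164, 3.8403, 4.3098.
Z = Σ gᵢe^(−Eᵢ/kT) = 1·e^(−0) + 3·e^(−2.6164) + 6·e^(−3.8403) + 3·e^(−4.3098) = 1.0000 + 0.21920 + 0.12892 + 0.040309 = 1.3884.
P₀ = g₀ e^(−E₀/kT) / Z = 1.0000/1.3884 = 0.720.

0.720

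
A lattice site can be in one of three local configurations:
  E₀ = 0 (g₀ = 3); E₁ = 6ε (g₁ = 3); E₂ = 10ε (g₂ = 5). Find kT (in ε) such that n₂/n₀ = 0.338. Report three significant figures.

n₂/n₀ = (g₂/g₀) exp[−(E₂−E₀)/kT] = 0.338.
⇒ (E₂−E₀)/kT = ln((5/3)/0.338) = ln(4.9310) = 1.5955.
kT = 10ε / 1.5955 = 6.27 ε.

6.27 ε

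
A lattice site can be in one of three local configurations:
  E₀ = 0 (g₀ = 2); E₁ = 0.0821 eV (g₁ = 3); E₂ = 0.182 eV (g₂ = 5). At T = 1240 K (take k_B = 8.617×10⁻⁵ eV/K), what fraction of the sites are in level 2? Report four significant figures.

0.2116

k_BT = 8.617×10⁻⁵ × 1240 K = 0.106851 eV.
Eᵢ/kT = 0, 0.768360, 1.70331.
Z = Σ gᵢe^(−Eᵢ/kT) = 2·e^(−0) + 3·e^(−0.768360) + 5·e^(−1.70331) = 2.00000 + 1.39132 + 0.910399 = 4.30172.
P₂ = g₂ e^(−E₂/kT) / Z = 0.910399/4.30172 = 0.2116.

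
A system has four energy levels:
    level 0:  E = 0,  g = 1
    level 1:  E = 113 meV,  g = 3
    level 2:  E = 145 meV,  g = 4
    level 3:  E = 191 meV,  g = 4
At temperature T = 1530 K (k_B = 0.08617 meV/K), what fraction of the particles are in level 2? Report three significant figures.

k_BT = 0.08617 × 1530 K = 131.84 meV.
Eᵢ/kT = 0, 0.85710, 1.0998, 1.4487.
Z = Σ gᵢe^(−Eᵢ/kT) = 1·e^(−0) + 3·e^(−0.85710) + 4·e^(−1.0998) + 4·e^(−1.4487) = 1.0000 + 1.2732 + 1.3318 + 0.93950 = 4.5445.
P₂ = g₂ e^(−E₂/kT) / Z = 1.3318/4.5445 = 0.293.

0.293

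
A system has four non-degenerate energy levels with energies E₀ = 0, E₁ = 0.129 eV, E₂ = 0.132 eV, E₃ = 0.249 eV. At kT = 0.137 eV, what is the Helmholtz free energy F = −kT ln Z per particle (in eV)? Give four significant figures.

-0.09036 eV

Eᵢ/kT = 0, 0.941606, 0.963504, 1.81752.
Z = Σ e^(−Eᵢ/kT) = e^(−0) + e^(−0.941606) + e^(−0.963504) + e^(−1.81752) = 1.00000 + 0.390001 + 0.381554 + 0.162428 = 1.93398.
F = −kT ln Z = −0.137 × ln(1.93398) = −0.137 × 0.659580 = -0.09036 eV.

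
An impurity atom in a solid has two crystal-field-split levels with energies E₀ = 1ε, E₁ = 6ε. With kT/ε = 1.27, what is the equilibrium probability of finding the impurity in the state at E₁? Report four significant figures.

Eᵢ/kT = 0.787402, 4.72441.
Z = Σ e^(−Eᵢ/kT) = e^(−0.787402) + e^(−4.72441) = 0.455025 + 0.00887595 = 0.463901.
P₁ = e^(−E₁/kT) / Z = 0.00887595/0.463901 = 0.01913.

0.01913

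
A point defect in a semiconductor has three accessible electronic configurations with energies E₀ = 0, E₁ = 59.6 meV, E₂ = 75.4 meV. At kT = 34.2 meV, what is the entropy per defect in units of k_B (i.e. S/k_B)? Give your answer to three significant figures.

0.678

Eᵢ/kT = 0, 1.7427, 2.2047.
Z = Σ e^(−Eᵢ/kT) = e^(−0) + e^(−1.7427) + e^(−2.2047) = 1.0000 + 0.17505 + 0.11028 = 1.2853.
⟨E⟩ = Σ EᵢPᵢ = 14.587 meV.
S/k_B = ln Z + ⟨E⟩/kT = ln(1.2853) + 14.587/34.2 = 0.25099 + 0.42652 = 0.678.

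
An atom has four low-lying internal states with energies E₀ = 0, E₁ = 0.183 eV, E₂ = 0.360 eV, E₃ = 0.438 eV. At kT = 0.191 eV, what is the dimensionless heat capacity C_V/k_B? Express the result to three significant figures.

0.577

Eᵢ/kT = 0, 0.95812, 1.8848, 2.2932.
Z = Σ e^(−Eᵢ/kT) = e^(−0) + e^(−0.95812) + e^(−1.8848) + e^(−2.2932) = 1.0000 + 0.38361 + 0.15186 + 0.10094 = 1.6364.
⟨E⟩ = 0.10333 eV, ⟨E²⟩ = 0.031711 eV².
C_V/k_B = (⟨E²⟩ − ⟨E⟩²)/(kT)² = (0.031711 − 0.010677)/0.036481 = 0.577.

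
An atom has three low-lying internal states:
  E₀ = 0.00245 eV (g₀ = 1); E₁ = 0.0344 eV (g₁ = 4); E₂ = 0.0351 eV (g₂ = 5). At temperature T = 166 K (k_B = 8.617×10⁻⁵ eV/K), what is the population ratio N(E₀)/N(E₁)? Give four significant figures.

k_BT = 8.617×10⁻⁵ × 166 K = 0.0143042 eV.
n₀/n₁ = (g₀/g₁) exp[−(E₀−E₁)/kT] = (1/4) × exp(−(-0.03195 eV)/(0.0143042 eV)) = (1/4) × exp(2.23361) = 2.333.

2.333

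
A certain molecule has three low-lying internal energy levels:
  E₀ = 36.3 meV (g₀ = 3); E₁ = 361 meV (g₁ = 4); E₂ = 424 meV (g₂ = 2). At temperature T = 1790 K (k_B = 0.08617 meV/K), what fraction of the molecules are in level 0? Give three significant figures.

0.822

k_BT = 0.08617 × 1790 K = 154.24 meV.
Eᵢ/kT = 0.23535, 2.3405, 2.7490.
Z = Σ gᵢe^(−Eᵢ/kT) = 3·e^(−0.23535) + 4·e^(−2.3405) + 2·e^(−2.7490) = 2.3709 + 0.38512 + 0.12798 = 2.8840.
P₀ = g₀ e^(−E₀/kT) / Z = 2.3709/2.8840 = 0.822.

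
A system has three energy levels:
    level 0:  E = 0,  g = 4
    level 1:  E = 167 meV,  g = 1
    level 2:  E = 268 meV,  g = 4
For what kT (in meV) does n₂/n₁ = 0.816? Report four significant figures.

n₂/n₁ = (g₂/g₁) exp[−(E₂−E₁)/kT] = 0.816.
⇒ (E₂−E₁)/kT = ln((4/1)/0.816) = ln(4.90196) = 1.58964.
kT = 101 meV / 1.58964 = 63.54 meV.

63.54 meV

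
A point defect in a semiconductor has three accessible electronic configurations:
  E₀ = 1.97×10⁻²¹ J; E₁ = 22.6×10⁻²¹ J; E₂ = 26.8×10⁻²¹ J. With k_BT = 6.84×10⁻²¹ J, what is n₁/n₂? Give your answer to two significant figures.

1.8

n₁/n₂ = exp[−(E₁−E₂)/kT] = exp(−(-4.2 ×10⁻²¹ J)/(6.84 ×10⁻²¹ J)) = exp(0.6140) = 1.8.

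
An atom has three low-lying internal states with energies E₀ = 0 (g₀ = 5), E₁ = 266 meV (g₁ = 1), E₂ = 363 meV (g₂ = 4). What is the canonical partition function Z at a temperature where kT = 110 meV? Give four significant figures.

Eᵢ/kT = 0, 2.41818, 3.30000.
Z = Σ gᵢe^(−Eᵢ/kT) = 5·e^(−0) + 1·e^(−2.41818) + 4·e^(−3.30000) = 5.00000 + 0.0890836 + 0.147533 = 5.23662.

Z = 5.237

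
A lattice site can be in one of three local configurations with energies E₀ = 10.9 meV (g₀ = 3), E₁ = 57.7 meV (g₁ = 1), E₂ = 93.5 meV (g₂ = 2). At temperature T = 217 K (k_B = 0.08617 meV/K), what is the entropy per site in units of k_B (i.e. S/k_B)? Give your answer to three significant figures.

k_BT = 0.08617 × 217 K = 18.699 meV.
Eᵢ/kT = 0.58292, 3.0857, 5.0003.
Z = Σ gᵢe^(−Eᵢ/kT) = 3·e^(−0.58292) + 1·e^(−3.0857) + 2·e^(−5.0003) = 1.6748 + 0.045698 + 0.013472 = 1.7340.
⟨E⟩ = Σ EᵢPᵢ = 12.775 meV.
S/k_B = ln Z + ⟨E⟩/kT = ln(1.7340) + 12.775/18.699 = 0.55043 + 0.68319 = 1.23.

1.23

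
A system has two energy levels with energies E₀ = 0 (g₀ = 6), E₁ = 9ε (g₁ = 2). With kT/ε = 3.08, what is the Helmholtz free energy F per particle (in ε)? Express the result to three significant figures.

Eᵢ/kT = 0, 2.9221.
Z = Σ gᵢe^(−Eᵢ/kT) = 6·e^(−0) + 2·e^(−2.9221) = 6.0000 + 0.10764 = 6.1076.
F = −kT ln Z = −3.08 × ln(6.1076) = −3.08 × 1.8095 = -5.57 ε.

-5.57 ε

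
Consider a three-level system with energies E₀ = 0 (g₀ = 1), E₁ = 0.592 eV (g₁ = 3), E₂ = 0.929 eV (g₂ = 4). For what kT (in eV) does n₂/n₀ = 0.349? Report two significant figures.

0.38 eV

n₂/n₀ = (g₂/g₀) exp[−(E₂−E₀)/kT] = 0.349.
⇒ (E₂−E₀)/kT = ln((4/1)/0.349) = ln(11.46) = 2.439.
kT = 0.929 eV / 2.439 = 0.38 eV.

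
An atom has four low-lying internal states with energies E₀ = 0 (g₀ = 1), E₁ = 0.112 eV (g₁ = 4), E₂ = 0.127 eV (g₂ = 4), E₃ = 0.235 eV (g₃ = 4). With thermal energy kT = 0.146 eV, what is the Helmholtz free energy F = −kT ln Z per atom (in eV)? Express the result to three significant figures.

-0.244 eV

Eᵢ/kT = 0, 0.76712, 0.86986, 1.6096.
Z = Σ gᵢe^(−Eᵢ/kT) = 1·e^(−0) + 4·e^(−0.76712) + 4·e^(−0.86986) + 4·e^(−1.6096) = 1.0000 + 1.8574 + 1.6760 + 0.79987 = 5.3333.
F = −kT ln Z = −0.146 × ln(5.3333) = −0.146 × 1.6740 = -0.244 eV.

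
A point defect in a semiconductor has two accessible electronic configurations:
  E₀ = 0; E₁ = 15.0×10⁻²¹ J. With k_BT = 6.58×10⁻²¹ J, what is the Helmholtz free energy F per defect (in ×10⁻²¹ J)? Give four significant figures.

-0.6410 ×10⁻²¹ J

Eᵢ/kT = 0, 2.27964.
Z = Σ e^(−Eᵢ/kT) = e^(−0) + e^(−2.27964) = 1.00000 + 0.102321 = 1.10232.
F = −kT ln Z = −6.58 × ln(1.10232) = −6.58 × 0.0974170 = -0.6410 ×10⁻²¹ J.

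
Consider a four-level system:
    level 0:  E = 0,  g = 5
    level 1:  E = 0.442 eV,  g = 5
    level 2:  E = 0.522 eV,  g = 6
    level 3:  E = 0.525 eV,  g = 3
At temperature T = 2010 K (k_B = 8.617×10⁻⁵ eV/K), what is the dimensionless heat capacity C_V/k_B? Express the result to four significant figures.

0.9641

k_BT = 8.617×10⁻⁵ × 2010 K = 0.173202 eV.
Eᵢ/kT = 0, 2.55193, 3.01382, 3.03114.
Z = Σ gᵢe^(−Eᵢ/kT) = 5·e^(−0) + 5·e^(−2.55193) + 6·e^(−3.01382) + 3·e^(−3.03114) = 5.00000 + 0.389656 + 0.294622 + 0.144782 = 5.82906.
⟨E⟩ = 0.0689702 eV, ⟨E²⟩ = 0.0336778 eV².
C_V/k_B = (⟨E²⟩ − ⟨E⟩²)/(kT)² = (0.0336778 − 0.00475689)/0.0299989 = 0.9641.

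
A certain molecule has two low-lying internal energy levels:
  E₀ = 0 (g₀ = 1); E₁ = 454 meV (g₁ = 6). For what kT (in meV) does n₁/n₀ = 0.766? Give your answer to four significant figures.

n₁/n₀ = (g₁/g₀) exp[−(E₁−E₀)/kT] = 0.766.
⇒ (E₁−E₀)/kT = ln((6/1)/0.766) = ln(7.83290) = 2.05833.
kT = 454 meV / 2.05833 = 220.6 meV.

220.6 meV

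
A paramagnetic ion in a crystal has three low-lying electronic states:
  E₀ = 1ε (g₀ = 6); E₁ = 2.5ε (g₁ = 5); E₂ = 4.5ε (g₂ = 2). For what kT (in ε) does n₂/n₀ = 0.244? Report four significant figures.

11.22 ε

n₂/n₀ = (g₂/g₀) exp[−(E₂−E₀)/kT] = 0.244.
⇒ (E₂−E₀)/kT = ln((2/6)/0.244) = ln(1.36612) = 0.311975.
kT = 3.5ε / 0.311975 = 11.22 ε.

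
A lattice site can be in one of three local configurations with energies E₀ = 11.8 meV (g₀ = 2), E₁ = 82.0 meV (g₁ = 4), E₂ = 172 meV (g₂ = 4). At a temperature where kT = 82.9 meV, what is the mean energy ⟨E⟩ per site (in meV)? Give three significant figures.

61.4 meV

Eᵢ/kT = 0.14234, 0.98914, 2.0748.
Z = Σ gᵢe^(−Eᵢ/kT) = 2·e^(−0.14234) + 4·e^(−0.98914) + 4·e^(−2.0748) = 1.7347 + 1.4876 + 0.50233 = 3.7246.
⟨E⟩ = Σ Eᵢ gᵢe^(−Eᵢ/kT) / Z = (11.8·1.7347 + 82.0·1.4876 + 172·0.50233) / 3.7246 = 61.4 meV.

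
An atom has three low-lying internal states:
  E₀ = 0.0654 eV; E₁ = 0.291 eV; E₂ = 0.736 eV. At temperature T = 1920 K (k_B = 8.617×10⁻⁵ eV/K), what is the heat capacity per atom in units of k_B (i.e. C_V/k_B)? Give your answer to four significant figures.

k_BT = 8.617×10⁻⁵ × 1920 K = 0.165446 eV.
Eᵢ/kT = 0.395295, 1.75888, 4.44858.
Z = Σ e^(−Eᵢ/kT) = e^(−0.395295) + e^(−1.75888) + e^(−4.44858) = 0.673481 + 0.172238 + 0.0116952 = 0.857414.
⟨E⟩ = 0.119866 eV, ⟨E²⟩ = 0.0277592 eV².
C_V/k_B = (⟨E²⟩ − ⟨E⟩²)/(kT)² = (0.0277592 − 0.0143679)/0.0273724 = 0.4892.

0.4892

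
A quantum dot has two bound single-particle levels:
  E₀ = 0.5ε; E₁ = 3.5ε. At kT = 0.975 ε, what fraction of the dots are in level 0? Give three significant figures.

0.956

Eᵢ/kT = 0.51282, 3.5897.
Z = Σ e^(−Eᵢ/kT) = e^(−0.51282) + e^(−3.5897) = 0.59880 + 0.027607 = 0.62641.
P₀ = e^(−E₀/kT) / Z = 0.59880/0.62641 = 0.956.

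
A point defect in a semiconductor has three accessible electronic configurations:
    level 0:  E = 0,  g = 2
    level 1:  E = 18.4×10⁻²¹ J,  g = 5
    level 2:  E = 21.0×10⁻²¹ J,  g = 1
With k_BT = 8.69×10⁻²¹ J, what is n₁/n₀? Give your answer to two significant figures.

0.30

n₁/n₀ = (g₁/g₀) exp[−(E₁−E₀)/kT] = (5/2) × exp(−(18.4 ×10⁻²¹ J)/(8.69 ×10⁻²¹ J)) = (5/2) × exp(-2.117) = 0.30.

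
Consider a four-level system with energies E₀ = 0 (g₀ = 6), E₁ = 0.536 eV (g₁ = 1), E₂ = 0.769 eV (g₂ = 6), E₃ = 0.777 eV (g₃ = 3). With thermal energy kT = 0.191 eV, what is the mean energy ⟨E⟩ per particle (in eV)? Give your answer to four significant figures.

Eᵢ/kT = 0, 2.80628, 4.02618, 4.06806.
Z = Σ gᵢe^(−Eᵢ/kT) = 6·e^(−0) + 1·e^(−2.80628) + 6·e^(−4.02618) + 3·e^(−4.06806) = 6.00000 + 0.0604294 + 0.107054 + 0.0513317 = 6.21882.
⟨E⟩ = Σ Eᵢ gᵢe^(−Eᵢ/kT) / Z = (0·6.00000 + 0.536·0.0604294 + 0.769·0.107054 + 0.777·0.0513317) / 6.21882 = 0.02486 eV.

0.02486 eV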